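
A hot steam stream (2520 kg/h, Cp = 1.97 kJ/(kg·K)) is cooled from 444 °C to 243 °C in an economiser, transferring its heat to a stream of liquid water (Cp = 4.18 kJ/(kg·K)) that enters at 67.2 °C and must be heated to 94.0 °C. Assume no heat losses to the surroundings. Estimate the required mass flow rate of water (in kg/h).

Heat released by hot stream: Q = 2520 × 1.97 × (444 − 243) = 997840 kJ/h
Energy balance on cold side (adiabatic exchanger): Q = ṁ_c·Cp_c·(T_c,out − T_c,in)
ṁ_c = 997840 / [4.18 × (94.0 − 67.2)] = 8907.4 kg/h

ṁ_c = 8910 kg/h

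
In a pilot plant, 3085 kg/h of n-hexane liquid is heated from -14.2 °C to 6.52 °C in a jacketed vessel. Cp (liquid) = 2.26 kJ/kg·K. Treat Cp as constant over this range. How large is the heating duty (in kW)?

Q = ṁ·Cp·ΔT = 3085 × 2.26 × (6.52 − -14.2) = 144460 kJ/h
Converting: 144460 / 3600 s = 40.128 kW

Q = 40.1 kW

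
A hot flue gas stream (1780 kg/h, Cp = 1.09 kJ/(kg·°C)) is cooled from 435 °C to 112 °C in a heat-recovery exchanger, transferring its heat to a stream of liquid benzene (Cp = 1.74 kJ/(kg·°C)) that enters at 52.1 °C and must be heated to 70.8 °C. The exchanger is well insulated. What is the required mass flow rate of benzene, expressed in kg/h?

Heat released by hot stream: Q = 1780 × 1.09 × (435 − 112) = 626680 kJ/h
Energy balance on cold side (adiabatic exchanger): Q = ṁ_c·Cp_c·(T_c,out − T_c,in)
ṁ_c = 626680 / [1.74 × (70.8 − 52.1)] = 19260 kg/h

ṁ_c = 19300 kg/h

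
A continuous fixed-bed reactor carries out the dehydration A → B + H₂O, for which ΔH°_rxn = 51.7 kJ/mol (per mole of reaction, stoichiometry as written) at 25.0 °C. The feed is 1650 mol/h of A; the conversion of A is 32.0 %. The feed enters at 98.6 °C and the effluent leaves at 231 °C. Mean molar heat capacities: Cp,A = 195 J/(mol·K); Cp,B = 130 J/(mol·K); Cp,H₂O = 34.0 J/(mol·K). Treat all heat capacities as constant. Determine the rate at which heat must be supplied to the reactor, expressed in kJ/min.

Extent of reaction ξ = 0.320 × 1650 = 528 mol/h
Reaction term: ξ·ΔH°_rxn = 528 × 51.7 = 27298 kJ/h
Sensible, feed 98.6→25 °C: -23681 kJ/h
Outlet flows (mol/h): A 1122, B 528, H₂O 528
Sensible, products 25→231 °C: 62909 kJ/h
Q = ΔH = 66525 kJ/h = 18.479 kW
Heat supplied = 1108.8 kJ/min

Q_in = 1110 kJ/min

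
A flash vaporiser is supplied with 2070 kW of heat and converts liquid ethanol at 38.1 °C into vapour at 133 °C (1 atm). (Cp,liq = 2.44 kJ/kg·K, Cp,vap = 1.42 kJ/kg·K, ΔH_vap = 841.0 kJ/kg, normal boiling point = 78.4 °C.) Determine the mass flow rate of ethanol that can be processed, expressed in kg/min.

Δh = 2.44×(78.4−38.1) + 841.0 + 1.42×(133−78.4) = 1016.9 kJ/kg
Q = 2070 kW = 2070 kJ/s = 124200 kJ/min
ṁ = Q/Δh = 124200 / 1016.9 = 122.14 kg/min

ṁ = 122 kg/min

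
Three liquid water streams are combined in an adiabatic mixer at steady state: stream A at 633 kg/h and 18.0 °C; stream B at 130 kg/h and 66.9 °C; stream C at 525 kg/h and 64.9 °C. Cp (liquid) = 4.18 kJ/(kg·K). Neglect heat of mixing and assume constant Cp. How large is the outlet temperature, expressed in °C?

No heat crosses the boundary, so H_out = H_in.
T_out = Σ ṁᵢCp,ᵢTᵢ / Σ ṁᵢCp,ᵢ
      = 226400 / 5383.8 = 42.052 °C

T_out = 42.1 °C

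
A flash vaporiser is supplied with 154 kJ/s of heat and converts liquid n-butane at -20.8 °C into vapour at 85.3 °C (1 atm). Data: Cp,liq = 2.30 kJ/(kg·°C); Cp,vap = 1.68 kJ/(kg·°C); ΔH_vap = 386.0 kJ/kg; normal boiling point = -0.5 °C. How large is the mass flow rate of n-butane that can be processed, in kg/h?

Δh = 2.30×(-0.5−-20.8) + 386.0 + 1.68×(85.3−-0.5) = 576.83 kJ/kg
Q = 154 kJ/s = 154 kJ/s = 554400 kJ/h
ṁ = Q/Δh = 554400 / 576.83 = 961.11 kg/h

ṁ = 961 kg/h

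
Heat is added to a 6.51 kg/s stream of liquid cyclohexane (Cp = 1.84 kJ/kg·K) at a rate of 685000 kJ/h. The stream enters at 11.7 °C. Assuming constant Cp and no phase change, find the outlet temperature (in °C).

T_out = 27.6 °C

Q = 685000 kJ/h = 190.28 kJ/s
ΔT = Q/(ṁ·Cp) = 190.28/(6.51×1.84) = 15.885 K
T_out = 11.7 + 15.885 = 27.585 °C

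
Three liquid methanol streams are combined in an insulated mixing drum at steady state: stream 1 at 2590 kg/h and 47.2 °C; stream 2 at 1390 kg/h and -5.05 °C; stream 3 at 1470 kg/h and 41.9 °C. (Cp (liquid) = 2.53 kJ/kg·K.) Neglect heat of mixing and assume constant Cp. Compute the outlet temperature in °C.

T_out = 32.4 °C

Energy balance with Q = 0: Σ ṁᵢCp,ᵢ(T_out − Tᵢ) = 0
Σ ṁᵢCp,ᵢTᵢ = 2590×2.53×47.2 + 1390×2.53×-5.05 + 1470×2.53×41.9 = 447360
Σ ṁᵢCp,ᵢ = 2590×2.53 + 1390×2.53 + 1470×2.53 = 13788
T_out = 447360 / 13788 = 32.444 °C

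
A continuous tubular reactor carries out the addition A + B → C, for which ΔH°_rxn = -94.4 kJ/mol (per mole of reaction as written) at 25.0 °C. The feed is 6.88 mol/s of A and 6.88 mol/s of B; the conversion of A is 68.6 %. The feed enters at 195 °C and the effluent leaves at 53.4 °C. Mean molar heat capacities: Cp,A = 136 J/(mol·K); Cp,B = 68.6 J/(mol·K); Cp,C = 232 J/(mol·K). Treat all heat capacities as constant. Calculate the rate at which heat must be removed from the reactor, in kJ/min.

Extent of reaction ξ = 0.686 × 6.88 = 4.7197 mol/s
Reaction term: ξ·ΔH°_rxn = 4.7197 × -94.4 = -445.54 kJ/s
Sensible, feed 195→25 °C: -239.3 kJ/s
Outlet flows (mol/s): A 2.1603, B 2.1603, C 4.7197
Sensible, products 25→53.4 °C: 43.65 kJ/s
Q = ΔH = -641.19 kJ/s = -641.19 kW
Heat removed = 38471 kJ/min

Q_out = 38500 kJ/min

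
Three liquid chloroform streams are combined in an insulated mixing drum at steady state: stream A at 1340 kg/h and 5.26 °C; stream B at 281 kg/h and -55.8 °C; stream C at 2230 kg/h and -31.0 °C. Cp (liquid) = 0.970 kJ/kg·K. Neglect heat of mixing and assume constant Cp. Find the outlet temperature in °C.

No heat crosses the boundary, so H_out = H_in.
Σ ṁᵢCp,ᵢTᵢ = 1340×0.970×5.26 + 281×0.970×-55.8 + 2230×0.970×-31.0 = -75429
Σ ṁᵢCp,ᵢ = 1340×0.970 + 281×0.970 + 2230×0.970 = 3735.5
T_out = -75429 / 3735.5 = -20.193 °C

T_out = -20.2 °C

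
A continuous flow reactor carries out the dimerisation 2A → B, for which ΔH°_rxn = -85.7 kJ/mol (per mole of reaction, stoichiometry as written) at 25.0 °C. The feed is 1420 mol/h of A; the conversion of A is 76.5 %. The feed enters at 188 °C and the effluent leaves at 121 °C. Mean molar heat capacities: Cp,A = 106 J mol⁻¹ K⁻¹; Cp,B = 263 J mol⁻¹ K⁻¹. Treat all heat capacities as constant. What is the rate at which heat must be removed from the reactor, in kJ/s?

Extent of reaction ξ = 0.765 × 1420 / 2 = 543.15 mol/h
Reaction term: ξ·ΔH°_rxn = 543.15 × -85.7 = -46548 kJ/h
Sensible, feed 188→25 °C: -24535 kJ/h
Outlet flows (mol/h): A 333.7, B 543.15
Sensible, products 25→121 °C: 17109 kJ/h
Q = ΔH = -53974 kJ/h = -14.993 kW
Heat removed = 14.993 kJ/s

Q_out = 15.0 kJ/s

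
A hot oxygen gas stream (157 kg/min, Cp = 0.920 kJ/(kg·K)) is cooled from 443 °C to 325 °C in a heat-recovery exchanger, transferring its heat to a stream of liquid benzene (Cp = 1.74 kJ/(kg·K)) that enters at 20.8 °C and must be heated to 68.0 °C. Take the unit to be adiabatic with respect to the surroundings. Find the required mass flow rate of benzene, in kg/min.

Heat released by hot stream: Q = 157 × 0.920 × (443 − 325) = 17044 kJ/min
Energy balance on cold side (adiabatic exchanger): Q = ṁ_c·Cp_c·(T_c,out − T_c,in)
ṁ_c = 17044 / [1.74 × (68.0 − 20.8)] = 207.53 kg/min

ṁ_c = 208 kg/min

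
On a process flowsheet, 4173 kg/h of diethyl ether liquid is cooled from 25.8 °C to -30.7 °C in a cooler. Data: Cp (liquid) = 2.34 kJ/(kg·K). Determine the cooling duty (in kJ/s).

Q_c = 153 kJ/s

Q = ṁ·Cp·ΔT = 4173 × 2.34 × (-30.7 − 25.8) = -551710 kJ/h
Converting: 551710 / 3600 s = 153.25 kW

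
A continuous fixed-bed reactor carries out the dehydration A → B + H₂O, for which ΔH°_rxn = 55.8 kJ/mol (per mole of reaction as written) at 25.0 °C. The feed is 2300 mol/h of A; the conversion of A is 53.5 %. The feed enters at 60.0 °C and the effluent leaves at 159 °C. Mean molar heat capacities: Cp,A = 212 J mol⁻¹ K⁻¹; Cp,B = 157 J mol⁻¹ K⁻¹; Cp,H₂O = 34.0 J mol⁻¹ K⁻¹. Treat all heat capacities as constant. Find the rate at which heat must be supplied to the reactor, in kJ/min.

Q_in = 1890 kJ/min

Extent of reaction ξ = 0.535 × 2300 = 1230.5 mol/h
Reaction term: ξ·ΔH°_rxn = 1230.5 × 55.8 = 68662 kJ/h
Sensible, feed 60.0→25 °C: -17066 kJ/h
Outlet flows (mol/h): A 1069.5, B 1230.5, H₂O 1230.5
Sensible, products 25→159 °C: 61876 kJ/h
Q = ΔH = 113470 kJ/h = 31.52 kW
Heat supplied = 1891.2 kJ/min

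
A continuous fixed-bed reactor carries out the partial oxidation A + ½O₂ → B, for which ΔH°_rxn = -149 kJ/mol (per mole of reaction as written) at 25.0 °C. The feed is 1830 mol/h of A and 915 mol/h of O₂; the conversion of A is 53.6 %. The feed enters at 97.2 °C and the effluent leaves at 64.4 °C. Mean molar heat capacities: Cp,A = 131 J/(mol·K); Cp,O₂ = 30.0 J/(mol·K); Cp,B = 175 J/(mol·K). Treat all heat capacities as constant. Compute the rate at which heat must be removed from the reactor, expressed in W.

Extent of reaction ξ = 0.536 × 1830 = 980.88 mol/h
Reaction term: ξ·ΔH°_rxn = 980.88 × -149 = -146150 kJ/h
Sensible, feed 97.2→25 °C: -19290 kJ/h
Outlet flows (mol/h): A 849.12, O₂ 424.56, B 980.88
Sensible, products 25→64.4 °C: 11648 kJ/h
Q = ΔH = -153790 kJ/h = -42.721 kW
Heat removed = 42721 W

Q_out = 42700 W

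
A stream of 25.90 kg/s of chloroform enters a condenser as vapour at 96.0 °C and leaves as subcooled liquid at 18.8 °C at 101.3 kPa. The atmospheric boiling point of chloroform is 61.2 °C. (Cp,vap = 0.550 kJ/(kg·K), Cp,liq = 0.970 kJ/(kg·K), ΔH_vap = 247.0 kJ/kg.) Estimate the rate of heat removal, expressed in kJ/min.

Q_c = 477000 kJ/min

vapour 96.0→61.2 °C: -19.14 kJ/kg
condensation at 61.2 °C: -247 kJ/kg
liquid 61.2→18.8 °C: -41.128 kJ/kg
Δh = -19.14 + -247 + -41.128 = -307.27 kJ/kg
Q = ṁ·Δh = 25.90 kg/s × -307.27 kJ/kg = -7958.2 kJ/s
|Q| = 7958.2 kW = 477490 kJ/min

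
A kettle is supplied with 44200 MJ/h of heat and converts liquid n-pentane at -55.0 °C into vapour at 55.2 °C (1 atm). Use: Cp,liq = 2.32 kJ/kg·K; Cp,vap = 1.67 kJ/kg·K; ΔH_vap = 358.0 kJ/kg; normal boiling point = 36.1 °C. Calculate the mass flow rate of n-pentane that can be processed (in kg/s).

ṁ = 20.4 kg/s

Δh = 2.32×(36.1−-55.0) + 358.0 + 1.67×(55.2−36.1) = 601.25 kJ/kg
Q = 44200 MJ/h = 12278 kJ/s = 12278 kJ/s
ṁ = Q/Δh = 12278 / 601.25 = 20.42 kg/s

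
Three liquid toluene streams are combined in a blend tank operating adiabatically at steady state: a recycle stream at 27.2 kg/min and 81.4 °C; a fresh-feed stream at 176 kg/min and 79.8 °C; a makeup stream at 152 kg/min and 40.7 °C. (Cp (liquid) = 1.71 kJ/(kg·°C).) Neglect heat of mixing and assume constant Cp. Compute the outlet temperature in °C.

T_out = 63.2 °C

Adiabatic, steady state ⇒ Σ ṁᵢCp,ᵢ(T_out − Tᵢ) = 0
Σ ṁᵢCp,ᵢTᵢ = 27.2×1.71×81.4 + 176×1.71×79.8 + 152×1.71×40.7 = 38381
Σ ṁᵢCp,ᵢ = 27.2×1.71 + 176×1.71 + 152×1.71 = 607.39
T_out = 38381 / 607.39 = 63.191 °C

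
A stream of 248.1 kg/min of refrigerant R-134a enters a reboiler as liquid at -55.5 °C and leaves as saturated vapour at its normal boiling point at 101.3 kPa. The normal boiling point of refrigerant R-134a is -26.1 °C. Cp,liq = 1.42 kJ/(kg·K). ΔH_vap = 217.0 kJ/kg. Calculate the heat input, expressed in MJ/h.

liquid -55.5→-26.1 °C: 41.748 kJ/kg
vaporisation at -26.1 °C: 217 kJ/kg
Δh = 41.748 + 217 = 258.75 kJ/kg
Q = ṁ·Δh = 248.1 kg/min × 258.75 kJ/kg = 64195 kJ/min
|Q| = 1069.9 kW = 3851.7 MJ/h

Q = 3850 MJ/h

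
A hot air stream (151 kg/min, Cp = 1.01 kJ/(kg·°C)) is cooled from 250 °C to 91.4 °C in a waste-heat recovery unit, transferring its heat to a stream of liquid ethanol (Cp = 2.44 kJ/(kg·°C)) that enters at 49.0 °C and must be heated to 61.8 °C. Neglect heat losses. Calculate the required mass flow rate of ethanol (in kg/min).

Heat released by hot stream: Q = 151 × 1.01 × (250 − 91.4) = 24188 kJ/min
Energy balance on cold side (adiabatic exchanger): Q = ṁ_c·Cp_c·(T_c,out − T_c,in)
ṁ_c = 24188 / [2.44 × (61.8 − 49.0)] = 774.46 kg/min

ṁ_c = 774 kg/min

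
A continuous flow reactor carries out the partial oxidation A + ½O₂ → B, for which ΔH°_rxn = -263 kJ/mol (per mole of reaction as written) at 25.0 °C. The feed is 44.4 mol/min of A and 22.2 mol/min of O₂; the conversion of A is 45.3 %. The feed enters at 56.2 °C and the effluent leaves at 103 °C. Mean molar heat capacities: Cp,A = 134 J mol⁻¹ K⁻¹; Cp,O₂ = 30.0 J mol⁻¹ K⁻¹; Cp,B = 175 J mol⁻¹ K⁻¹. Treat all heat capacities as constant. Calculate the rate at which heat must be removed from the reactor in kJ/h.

Extent of reaction ξ = 0.453 × 44.4 = 20.113 mol/min
Reaction term: ξ·ΔH°_rxn = 20.113 × -263 = -5289.8 kJ/min
Sensible, feed 56.2→25 °C: -206.41 kJ/min
Outlet flows (mol/min): A 24.287, O₂ 12.143, B 20.113
Sensible, products 25→103 °C: 556.81 kJ/min
Q = ΔH = -4939.4 kJ/min = -82.323 kW
Heat removed = 296360 kJ/h

Q_out = 296000 kJ/h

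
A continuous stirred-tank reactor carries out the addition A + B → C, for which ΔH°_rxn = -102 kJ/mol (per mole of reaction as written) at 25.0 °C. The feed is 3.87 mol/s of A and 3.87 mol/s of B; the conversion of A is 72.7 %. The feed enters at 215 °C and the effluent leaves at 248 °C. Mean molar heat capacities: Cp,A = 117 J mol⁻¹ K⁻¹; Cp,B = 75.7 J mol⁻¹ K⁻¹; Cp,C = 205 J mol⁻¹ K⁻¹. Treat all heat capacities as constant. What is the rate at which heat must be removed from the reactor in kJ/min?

Extent of reaction ξ = 0.727 × 3.87 = 2.8135 mol/s
Reaction term: ξ·ΔH°_rxn = 2.8135 × -102 = -286.98 kJ/s
Sensible, feed 215→25 °C: -141.69 kJ/s
Outlet flows (mol/s): A 1.0565, B 1.0565, C 2.8135
Sensible, products 25→248 °C: 174.02 kJ/s
Q = ΔH = -254.65 kJ/s = -254.65 kW
Heat removed = 15279 kJ/min

Q_out = 15300 kJ/min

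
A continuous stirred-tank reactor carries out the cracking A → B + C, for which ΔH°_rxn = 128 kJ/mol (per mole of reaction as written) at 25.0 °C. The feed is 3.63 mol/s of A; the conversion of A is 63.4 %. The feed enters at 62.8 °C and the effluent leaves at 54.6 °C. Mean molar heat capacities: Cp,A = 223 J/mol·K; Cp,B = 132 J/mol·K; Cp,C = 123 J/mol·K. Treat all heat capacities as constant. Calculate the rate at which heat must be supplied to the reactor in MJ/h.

Extent of reaction ξ = 0.634 × 3.63 = 2.3014 mol/s
Reaction term: ξ·ΔH°_rxn = 2.3014 × 128 = 294.58 kJ/s
Sensible, feed 62.8→25 °C: -30.599 kJ/s
Outlet flows (mol/s): A 1.3286, B 2.3014, C 2.3014
Sensible, products 25→54.6 °C: 26.141 kJ/s
Q = ΔH = 290.12 kJ/s = 290.12 kW
Heat supplied = 1044.4 MJ/h

Q_in = 1040 MJ/h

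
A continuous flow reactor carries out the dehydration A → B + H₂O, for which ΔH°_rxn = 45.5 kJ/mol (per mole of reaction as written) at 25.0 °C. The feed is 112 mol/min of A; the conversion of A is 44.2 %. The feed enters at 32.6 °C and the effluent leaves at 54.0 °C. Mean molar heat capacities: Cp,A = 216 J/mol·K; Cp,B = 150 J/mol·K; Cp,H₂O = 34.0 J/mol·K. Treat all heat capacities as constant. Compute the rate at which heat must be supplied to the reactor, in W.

Q_in = 45400 W

Extent of reaction ξ = 0.442 × 112 = 49.504 mol/min
Reaction term: ξ·ΔH°_rxn = 49.504 × 45.5 = 2252.4 kJ/min
Sensible, feed 32.6→25 °C: -183.86 kJ/min
Outlet flows (mol/min): A 62.496, B 49.504, H₂O 49.504
Sensible, products 25→54.0 °C: 655.63 kJ/min
Q = ΔH = 2724.2 kJ/min = 45.403 kW
Heat supplied = 45403 W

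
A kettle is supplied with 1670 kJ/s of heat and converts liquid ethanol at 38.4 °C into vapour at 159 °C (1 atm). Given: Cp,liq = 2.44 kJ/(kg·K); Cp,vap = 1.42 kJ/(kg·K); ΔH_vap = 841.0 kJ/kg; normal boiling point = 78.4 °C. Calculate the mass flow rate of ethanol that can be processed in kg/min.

Δh = 2.44×(78.4−38.4) + 841.0 + 1.42×(159−78.4) = 1053.1 kJ/kg
Q = 1670 kJ/s = 1670 kJ/s = 100200 kJ/min
ṁ = Q/Δh = 100200 / 1053.1 = 95.152 kg/min

ṁ = 95.2 kg/min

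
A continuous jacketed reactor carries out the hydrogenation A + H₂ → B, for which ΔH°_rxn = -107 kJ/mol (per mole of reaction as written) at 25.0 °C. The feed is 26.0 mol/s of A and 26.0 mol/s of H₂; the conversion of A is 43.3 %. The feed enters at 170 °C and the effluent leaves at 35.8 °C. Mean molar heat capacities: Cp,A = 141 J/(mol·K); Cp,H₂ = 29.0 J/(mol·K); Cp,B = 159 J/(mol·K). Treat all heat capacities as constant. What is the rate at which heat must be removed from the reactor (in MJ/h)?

Q_out = 6480 MJ/h

Extent of reaction ξ = 0.433 × 26.0 = 11.258 mol/s
Reaction term: ξ·ΔH°_rxn = 11.258 × -107 = -1204.6 kJ/s
Sensible, feed 170→25 °C: -640.9 kJ/s
Outlet flows (mol/s): A 14.742, H₂ 14.742, B 11.258
Sensible, products 25→35.8 °C: 46.399 kJ/s
Q = ΔH = -1799.1 kJ/s = -1799.1 kW
Heat removed = 6476.8 MJ/h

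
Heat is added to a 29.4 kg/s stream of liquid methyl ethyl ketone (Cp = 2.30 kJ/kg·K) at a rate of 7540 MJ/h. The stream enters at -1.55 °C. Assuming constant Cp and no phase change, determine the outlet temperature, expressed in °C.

Q = 7540 MJ/h = 2094.4 kJ/s
ΔT = Q/(ṁ·Cp) = 2094.4/(29.4×2.30) = 30.974 K
T_out = -1.55 + 30.974 = 29.424 °C

T_out = 29.4 °C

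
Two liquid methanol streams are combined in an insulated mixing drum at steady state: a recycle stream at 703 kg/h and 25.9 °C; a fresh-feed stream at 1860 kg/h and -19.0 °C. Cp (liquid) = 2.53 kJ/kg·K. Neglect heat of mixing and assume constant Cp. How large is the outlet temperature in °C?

T_out = -6.68 °C

Energy balance with Q = 0: Σ ṁᵢCp,ᵢ(T_out − Tᵢ) = 0
Σ ṁᵢCp,ᵢTᵢ = 703×2.53×25.9 + 1860×2.53×-19.0 = -43345
Σ ṁᵢCp,ᵢ = 703×2.53 + 1860×2.53 = 6484.4
T_out = -43345 / 6484.4 = -6.6845 °C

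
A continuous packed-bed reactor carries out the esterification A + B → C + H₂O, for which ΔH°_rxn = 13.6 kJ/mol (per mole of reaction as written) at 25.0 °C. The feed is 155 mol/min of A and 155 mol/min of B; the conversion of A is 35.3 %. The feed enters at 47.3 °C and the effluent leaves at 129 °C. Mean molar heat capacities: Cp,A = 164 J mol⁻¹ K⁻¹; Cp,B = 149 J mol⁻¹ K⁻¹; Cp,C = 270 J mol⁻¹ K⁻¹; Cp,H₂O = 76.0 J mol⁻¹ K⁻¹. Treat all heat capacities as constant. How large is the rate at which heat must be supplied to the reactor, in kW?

Q_in = 81.6 kW

Extent of reaction ξ = 0.353 × 155 = 54.715 mol/min
Reaction term: ξ·ΔH°_rxn = 54.715 × 13.6 = 744.12 kJ/min
Sensible, feed 47.3→25 °C: -1081.9 kJ/min
Outlet flows (mol/min): A 100.28, B 100.28, C 54.715, H₂O 54.715
Sensible, products 25→129 °C: 5233.3 kJ/min
Q = ΔH = 4895.6 kJ/min = 81.593 kW
Heat supplied = 81.593 kW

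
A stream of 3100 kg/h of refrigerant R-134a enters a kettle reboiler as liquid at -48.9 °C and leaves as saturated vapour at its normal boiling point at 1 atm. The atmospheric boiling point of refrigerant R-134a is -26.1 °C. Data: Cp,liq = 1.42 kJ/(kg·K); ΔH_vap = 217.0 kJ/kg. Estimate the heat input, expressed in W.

liquid -48.9→-26.1 °C: 32.376 kJ/kg
vaporisation at -26.1 °C: 217 kJ/kg
Δh = 32.376 + 217 = 249.38 kJ/kg
Q = ṁ·Δh = 3100 kg/h × 249.38 kJ/kg = 773070 kJ/h
|Q| = 214.74 kW = 214740 W

Q = 215000 W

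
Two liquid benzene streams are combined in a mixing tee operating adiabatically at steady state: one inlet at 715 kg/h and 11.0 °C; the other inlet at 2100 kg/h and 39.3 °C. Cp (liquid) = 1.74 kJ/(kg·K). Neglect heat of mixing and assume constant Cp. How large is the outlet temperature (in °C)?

Adiabatic, steady state ⇒ Σ ṁᵢCp,ᵢ(T_out − Tᵢ) = 0
T_out = Σ ṁᵢCp,ᵢTᵢ / Σ ṁᵢCp,ᵢ
      = 157290 / 4898.1 = 32.112 °C

T_out = 32.1 °C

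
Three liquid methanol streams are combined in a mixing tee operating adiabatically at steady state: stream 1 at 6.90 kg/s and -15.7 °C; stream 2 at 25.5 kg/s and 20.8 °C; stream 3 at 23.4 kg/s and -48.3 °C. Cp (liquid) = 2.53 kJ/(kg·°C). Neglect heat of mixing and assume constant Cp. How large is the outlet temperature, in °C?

No heat crosses the boundary, so H_out = H_in.
Σ ṁᵢCp,ᵢTᵢ = 6.90×2.53×-15.7 + 25.5×2.53×20.8 + 23.4×2.53×-48.3 = -1791.6
Σ ṁᵢCp,ᵢ = 6.90×2.53 + 25.5×2.53 + 23.4×2.53 = 141.17
T_out = -1791.6 / 141.17 = -12.691 °C

T_out = -12.7 °C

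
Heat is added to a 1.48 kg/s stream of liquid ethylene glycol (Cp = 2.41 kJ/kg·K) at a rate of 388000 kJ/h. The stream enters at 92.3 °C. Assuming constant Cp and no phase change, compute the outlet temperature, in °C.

T_out = 123 °C

Q = 388000 kJ/h = 107.78 kJ/s
ΔT = Q/(ṁ·Cp) = 107.78/(1.48×2.41) = 30.217 K
T_out = 92.3 + 30.217 = 122.52 °C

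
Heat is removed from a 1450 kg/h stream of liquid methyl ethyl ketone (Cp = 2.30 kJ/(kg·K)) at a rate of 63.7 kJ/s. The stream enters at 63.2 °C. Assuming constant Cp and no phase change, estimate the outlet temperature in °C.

Q = 63.7 kJ/s = 229320 kJ/h
ΔT = Q/(ṁ·Cp) = 229320/(1450×2.30) = 68.762 K
T_out = 63.2 − 68.762 = -5.5616 °C

T_out = -5.56 °C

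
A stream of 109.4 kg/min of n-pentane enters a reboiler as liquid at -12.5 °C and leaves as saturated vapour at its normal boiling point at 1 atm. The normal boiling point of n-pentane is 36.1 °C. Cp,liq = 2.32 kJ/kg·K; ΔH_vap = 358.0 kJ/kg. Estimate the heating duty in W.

Q = 858000 W

liquid -12.5→36.1 °C: 112.75 kJ/kg
vaporisation at 36.1 °C: 358 kJ/kg
Δh = 112.75 + 358 = 470.75 kJ/kg
Q = ṁ·Δh = 109.4 kg/min × 470.75 kJ/kg = 51500 kJ/min
|Q| = 858.34 kW = 858340 W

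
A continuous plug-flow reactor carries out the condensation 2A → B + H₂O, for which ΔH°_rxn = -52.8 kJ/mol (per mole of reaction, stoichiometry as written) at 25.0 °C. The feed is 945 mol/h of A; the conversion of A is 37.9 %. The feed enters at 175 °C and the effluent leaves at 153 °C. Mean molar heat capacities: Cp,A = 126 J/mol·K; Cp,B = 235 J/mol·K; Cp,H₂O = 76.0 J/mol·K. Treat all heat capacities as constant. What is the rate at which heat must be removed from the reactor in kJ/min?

Q_out = 179 kJ/min

Extent of reaction ξ = 0.379 × 945 / 2 = 179.08 mol/h
Reaction term: ξ·ΔH°_rxn = 179.08 × -52.8 = -9455.3 kJ/h
Sensible, feed 175→25 °C: -17860 kJ/h
Outlet flows (mol/h): A 586.85, B 179.08, H₂O 179.08
Sensible, products 25→153 °C: 16593 kJ/h
Q = ΔH = -10722 kJ/h = -2.9785 kW
Heat removed = 178.71 kJ/min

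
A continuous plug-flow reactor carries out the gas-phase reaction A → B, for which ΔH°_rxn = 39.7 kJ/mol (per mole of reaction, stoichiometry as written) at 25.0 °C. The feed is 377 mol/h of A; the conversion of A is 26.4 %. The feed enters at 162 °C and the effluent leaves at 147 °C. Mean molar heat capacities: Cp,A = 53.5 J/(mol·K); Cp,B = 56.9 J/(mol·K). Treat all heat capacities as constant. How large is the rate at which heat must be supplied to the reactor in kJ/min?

Extent of reaction ξ = 0.264 × 377 = 99.528 mol/h
Reaction term: ξ·ΔH°_rxn = 99.528 × 39.7 = 3951.3 kJ/h
Sensible, feed 162→25 °C: -2763.2 kJ/h
Outlet flows (mol/h): A 277.47, B 99.528
Sensible, products 25→147 °C: 2502 kJ/h
Q = ΔH = 3690 kJ/h = 1.025 kW
Heat supplied = 61.5 kJ/min

Q_in = 61.5 kJ/min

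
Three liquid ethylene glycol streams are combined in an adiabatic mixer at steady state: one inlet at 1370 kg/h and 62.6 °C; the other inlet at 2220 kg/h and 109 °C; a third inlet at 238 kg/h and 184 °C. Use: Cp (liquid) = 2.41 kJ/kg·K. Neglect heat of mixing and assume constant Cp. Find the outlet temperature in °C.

Adiabatic, steady state ⇒ Σ ṁᵢCp,ᵢ(T_out − Tᵢ) = 0
T_out = Σ ṁᵢCp,ᵢTᵢ / Σ ṁᵢCp,ᵢ
      = 895400 / 9225.5 = 97.057 °C

T_out = 97.1 °C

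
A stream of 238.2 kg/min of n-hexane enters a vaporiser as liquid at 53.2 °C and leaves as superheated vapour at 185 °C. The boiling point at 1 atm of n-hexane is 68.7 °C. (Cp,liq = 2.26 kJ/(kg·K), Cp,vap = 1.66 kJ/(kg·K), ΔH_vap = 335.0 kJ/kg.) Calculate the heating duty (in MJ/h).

liquid 53.2→68.7 °C: 35.03 kJ/kg
vaporisation at 68.7 °C: 335 kJ/kg
vapour 68.7→185 °C: 193.06 kJ/kg
Δh = 35.03 + 335 + 193.06 = 563.09 kJ/kg
Q = ṁ·Δh = 238.2 kg/min × 563.09 kJ/kg = 134130 kJ/min
|Q| = 2235.5 kW = 8047.7 MJ/h

Q = 8050 MJ/h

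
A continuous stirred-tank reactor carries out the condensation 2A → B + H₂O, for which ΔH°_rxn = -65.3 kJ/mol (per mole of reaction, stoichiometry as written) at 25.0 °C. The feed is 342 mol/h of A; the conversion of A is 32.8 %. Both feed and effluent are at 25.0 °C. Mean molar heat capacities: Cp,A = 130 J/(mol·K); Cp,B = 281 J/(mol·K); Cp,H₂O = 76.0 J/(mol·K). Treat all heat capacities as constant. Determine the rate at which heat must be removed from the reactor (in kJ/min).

Q_out = 61.0 kJ/min

Extent of reaction ξ = 0.328 × 342 / 2 = 56.088 mol/h
Reaction term: ξ·ΔH°_rxn = 56.088 × -65.3 = -3662.5 kJ/h
Q = ΔH = -3662.5 kJ/h = -1.0174 kW
Heat removed = 61.042 kJ/min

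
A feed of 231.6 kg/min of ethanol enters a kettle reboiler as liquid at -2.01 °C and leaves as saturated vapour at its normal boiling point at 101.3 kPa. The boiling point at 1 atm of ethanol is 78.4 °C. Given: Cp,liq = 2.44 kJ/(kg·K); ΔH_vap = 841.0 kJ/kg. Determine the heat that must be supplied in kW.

Q = 4000 kW

liquid -2.01→78.4 °C: 196.2 kJ/kg
vaporisation at 78.4 °C: 841 kJ/kg
Δh = 196.2 + 841 = 1037.2 kJ/kg
Q = ṁ·Δh = 231.6 kg/min × 1037.2 kJ/kg = 240220 kJ/min
|Q| = 4003.6 kW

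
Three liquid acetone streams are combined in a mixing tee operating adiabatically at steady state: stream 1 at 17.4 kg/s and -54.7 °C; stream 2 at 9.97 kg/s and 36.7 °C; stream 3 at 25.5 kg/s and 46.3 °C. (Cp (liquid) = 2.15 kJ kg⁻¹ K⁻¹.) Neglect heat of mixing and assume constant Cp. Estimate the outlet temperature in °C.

T_out = 11.2 °C

Adiabatic, steady state ⇒ Σ ṁᵢCp,ᵢ(T_out − Tᵢ) = 0
T_out = Σ ṁᵢCp,ᵢTᵢ / Σ ṁᵢCp,ᵢ
      = 1278.8 / 113.67 = 11.25 °C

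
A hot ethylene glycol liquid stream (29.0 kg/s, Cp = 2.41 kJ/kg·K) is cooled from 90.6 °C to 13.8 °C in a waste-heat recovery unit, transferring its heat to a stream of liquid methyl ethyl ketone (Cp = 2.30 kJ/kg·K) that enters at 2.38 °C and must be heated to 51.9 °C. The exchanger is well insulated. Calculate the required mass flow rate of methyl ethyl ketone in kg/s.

ṁ_c = 47.1 kg/s

Heat released by hot stream: Q = 29.0 × 2.41 × (90.6 − 13.8) = 5367.6 kJ/s
Energy balance on cold side (adiabatic exchanger): Q = ṁ_c·Cp_c·(T_c,out − T_c,in)
ṁ_c = 5367.6 / [2.30 × (51.9 − 2.38)] = 47.127 kg/s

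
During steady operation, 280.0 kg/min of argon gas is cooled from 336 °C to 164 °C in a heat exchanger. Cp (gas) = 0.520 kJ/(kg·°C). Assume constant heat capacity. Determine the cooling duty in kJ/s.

Q = ṁ·Cp·ΔT = 280.0 × 0.520 × (164 − 336) = -25043 kJ/min
Converting: 25043 / 60 s = 417.39 kW

Q_c = 417 kJ/s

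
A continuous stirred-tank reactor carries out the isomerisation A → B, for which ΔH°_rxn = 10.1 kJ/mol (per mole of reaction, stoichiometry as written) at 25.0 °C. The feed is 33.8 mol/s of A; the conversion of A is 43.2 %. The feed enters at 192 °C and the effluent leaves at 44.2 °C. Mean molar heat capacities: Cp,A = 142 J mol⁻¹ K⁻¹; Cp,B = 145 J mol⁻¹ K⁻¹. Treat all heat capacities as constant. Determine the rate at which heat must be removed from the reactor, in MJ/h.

Q_out = 2020 MJ/h

Extent of reaction ξ = 0.432 × 33.8 = 14.602 mol/s
Reaction term: ξ·ΔH°_rxn = 14.602 × 10.1 = 147.48 kJ/s
Sensible, feed 192→25 °C: -801.53 kJ/s
Outlet flows (mol/s): A 19.198, B 14.602
Sensible, products 25→44.2 °C: 92.993 kJ/s
Q = ΔH = -561.06 kJ/s = -561.06 kW
Heat removed = 2019.8 MJ/h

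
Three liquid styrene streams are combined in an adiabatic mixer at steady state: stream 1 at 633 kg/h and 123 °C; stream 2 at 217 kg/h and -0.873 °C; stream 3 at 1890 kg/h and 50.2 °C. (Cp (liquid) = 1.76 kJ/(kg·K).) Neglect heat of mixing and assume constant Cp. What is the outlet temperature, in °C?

No heat crosses the boundary, so H_out = H_in.
T_out = Σ ṁᵢCp,ᵢTᵢ / Σ ṁᵢCp,ᵢ
      = 303680 / 4822.4 = 62.974 °C

T_out = 63.0 °C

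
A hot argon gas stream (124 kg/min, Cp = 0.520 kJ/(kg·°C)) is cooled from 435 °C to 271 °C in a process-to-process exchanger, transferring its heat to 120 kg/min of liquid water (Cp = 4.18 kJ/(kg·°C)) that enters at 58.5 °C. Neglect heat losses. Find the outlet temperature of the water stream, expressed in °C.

Heat released by hot stream: Q = 124 × 0.520 × (435 − 271) = 10575 kJ/min
Energy balance on cold side (adiabatic exchanger): Q = ṁ_c·Cp_c·(T_c,out − T_c,in)
T_c,out = 58.5 + 10575/(120 × 4.18) = 79.582 °C

T_c,out = 79.6 °C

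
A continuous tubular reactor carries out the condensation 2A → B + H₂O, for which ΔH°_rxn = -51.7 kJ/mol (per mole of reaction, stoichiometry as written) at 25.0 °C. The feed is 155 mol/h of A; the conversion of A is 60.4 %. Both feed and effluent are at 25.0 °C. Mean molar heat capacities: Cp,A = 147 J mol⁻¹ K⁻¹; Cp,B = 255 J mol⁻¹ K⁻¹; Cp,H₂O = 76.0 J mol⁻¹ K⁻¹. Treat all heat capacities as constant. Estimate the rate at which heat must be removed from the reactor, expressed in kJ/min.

Extent of reaction ξ = 0.604 × 155 / 2 = 46.81 mol/h
Reaction term: ξ·ΔH°_rxn = 46.81 × -51.7 = -2420.1 kJ/h
Q = ΔH = -2420.1 kJ/h = -0.67224 kW
Heat removed = 40.335 kJ/min

Q_out = 40.3 kJ/min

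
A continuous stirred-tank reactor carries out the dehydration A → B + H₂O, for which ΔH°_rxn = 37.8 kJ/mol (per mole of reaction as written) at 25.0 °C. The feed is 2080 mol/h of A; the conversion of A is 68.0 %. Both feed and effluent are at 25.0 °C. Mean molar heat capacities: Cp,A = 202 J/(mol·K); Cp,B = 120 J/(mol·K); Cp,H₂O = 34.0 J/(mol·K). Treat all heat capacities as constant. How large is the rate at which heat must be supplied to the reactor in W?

Extent of reaction ξ = 0.680 × 2080 = 1414.4 mol/h
Reaction term: ξ·ΔH°_rxn = 1414.4 × 37.8 = 53464 kJ/h
Q = ΔH = 53464 kJ/h = 14.851 kW
Heat supplied = 14851 W

Q_in = 14900 W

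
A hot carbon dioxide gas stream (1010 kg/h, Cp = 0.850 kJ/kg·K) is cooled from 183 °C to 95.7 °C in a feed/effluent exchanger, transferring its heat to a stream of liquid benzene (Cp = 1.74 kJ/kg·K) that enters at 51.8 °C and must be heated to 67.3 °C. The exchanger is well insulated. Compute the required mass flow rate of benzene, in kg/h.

Heat released by hot stream: Q = 1010 × 0.850 × (183 − 95.7) = 74947 kJ/h
Energy balance on cold side (adiabatic exchanger): Q = ṁ_c·Cp_c·(T_c,out − T_c,in)
ṁ_c = 74947 / [1.74 × (67.3 − 51.8)] = 2778.9 kg/h

ṁ_c = 2780 kg/h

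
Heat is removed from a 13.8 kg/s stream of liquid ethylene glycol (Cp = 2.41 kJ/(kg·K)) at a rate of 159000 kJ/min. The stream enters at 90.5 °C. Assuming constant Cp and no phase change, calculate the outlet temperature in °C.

T_out = 10.8 °C

Q = 159000 kJ/min = 2650 kJ/s
ΔT = Q/(ṁ·Cp) = 2650/(13.8×2.41) = 79.68 K
T_out = 90.5 − 79.68 = 10.82 °C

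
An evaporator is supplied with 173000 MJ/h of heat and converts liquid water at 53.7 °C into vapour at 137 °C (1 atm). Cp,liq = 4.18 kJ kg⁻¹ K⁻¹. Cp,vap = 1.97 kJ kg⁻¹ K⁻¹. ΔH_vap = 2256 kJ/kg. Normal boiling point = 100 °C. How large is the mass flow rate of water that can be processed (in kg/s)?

ṁ = 19.1 kg/s

Δh = 4.18×(100−53.7) + 2256 + 1.97×(137−100) = 2522.4 kJ/kg
Q = 173000 MJ/h = 48056 kJ/s = 48056 kJ/s
ṁ = Q/Δh = 48056 / 2522.4 = 19.051 kg/s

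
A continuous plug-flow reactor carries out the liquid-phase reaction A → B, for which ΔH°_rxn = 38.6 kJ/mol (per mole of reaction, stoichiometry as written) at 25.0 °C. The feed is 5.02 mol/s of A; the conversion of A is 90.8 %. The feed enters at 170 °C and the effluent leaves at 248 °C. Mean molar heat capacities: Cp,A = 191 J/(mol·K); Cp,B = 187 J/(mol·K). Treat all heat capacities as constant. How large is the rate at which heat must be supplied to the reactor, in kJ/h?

Extent of reaction ξ = 0.908 × 5.02 = 4.5582 mol/s
Reaction term: ξ·ΔH°_rxn = 4.5582 × 38.6 = 175.94 kJ/s
Sensible, feed 170→25 °C: -139.03 kJ/s
Outlet flows (mol/s): A 0.46184, B 4.5582
Sensible, products 25→248 °C: 209.75 kJ/s
Q = ΔH = 246.67 kJ/s = 246.67 kW
Heat supplied = 888000 kJ/h

Q_in = 888000 kJ/h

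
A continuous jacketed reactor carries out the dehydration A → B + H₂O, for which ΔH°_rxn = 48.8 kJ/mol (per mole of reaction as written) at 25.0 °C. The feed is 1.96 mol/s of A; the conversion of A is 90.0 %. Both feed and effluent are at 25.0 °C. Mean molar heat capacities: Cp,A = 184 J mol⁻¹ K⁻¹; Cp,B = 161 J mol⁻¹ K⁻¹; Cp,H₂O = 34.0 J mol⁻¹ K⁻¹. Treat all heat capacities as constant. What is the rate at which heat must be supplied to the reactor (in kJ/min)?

Q_in = 5160 kJ/min

Extent of reaction ξ = 0.900 × 1.96 = 1.764 mol/s
Reaction term: ξ·ΔH°_rxn = 1.764 × 48.8 = 86.083 kJ/s
Q = ΔH = 86.083 kJ/s = 86.083 kW
Heat supplied = 5165 kJ/min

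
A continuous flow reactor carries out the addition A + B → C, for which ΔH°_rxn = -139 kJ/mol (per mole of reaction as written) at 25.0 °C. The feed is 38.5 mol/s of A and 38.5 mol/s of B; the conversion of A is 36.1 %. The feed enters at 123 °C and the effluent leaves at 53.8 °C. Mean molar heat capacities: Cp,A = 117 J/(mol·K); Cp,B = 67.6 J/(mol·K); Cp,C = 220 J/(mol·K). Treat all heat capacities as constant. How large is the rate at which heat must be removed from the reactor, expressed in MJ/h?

Extent of reaction ξ = 0.361 × 38.5 = 13.899 mol/s
Reaction term: ξ·ΔH°_rxn = 13.899 × -139 = -1931.9 kJ/s
Sensible, feed 123→25 °C: -696.5 kJ/s
Outlet flows (mol/s): A 24.602, B 24.602, C 13.899
Sensible, products 25→53.8 °C: 218.85 kJ/s
Q = ΔH = -2409.5 kJ/s = -2409.5 kW
Heat removed = 8674.3 MJ/h

Q_out = 8670 MJ/h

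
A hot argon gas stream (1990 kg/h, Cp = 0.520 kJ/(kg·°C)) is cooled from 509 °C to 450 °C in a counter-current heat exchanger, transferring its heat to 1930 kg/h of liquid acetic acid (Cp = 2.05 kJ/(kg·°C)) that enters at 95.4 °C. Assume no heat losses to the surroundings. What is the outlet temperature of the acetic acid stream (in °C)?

T_c,out = 111 °C

Heat released by hot stream: Q = 1990 × 0.520 × (509 − 450) = 61053 kJ/h
Energy balance on cold side (adiabatic exchanger): Q = ṁ_c·Cp_c·(T_c,out − T_c,in)
T_c,out = 95.4 + 61053/(1930 × 2.05) = 110.83 °C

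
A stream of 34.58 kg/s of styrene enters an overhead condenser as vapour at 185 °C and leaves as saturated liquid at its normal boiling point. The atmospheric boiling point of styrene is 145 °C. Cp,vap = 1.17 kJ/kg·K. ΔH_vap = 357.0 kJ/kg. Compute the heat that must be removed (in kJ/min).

Q_c = 838000 kJ/min

vapour 185→145 °C: -46.8 kJ/kg
condensation at 145 °C: -357 kJ/kg
Δh = -46.8 + -357 = -403.8 kJ/kg
Q = ṁ·Δh = 34.58 kg/s × -403.8 kJ/kg = -13963 kJ/s
|Q| = 13963 kW = 837800 kJ/min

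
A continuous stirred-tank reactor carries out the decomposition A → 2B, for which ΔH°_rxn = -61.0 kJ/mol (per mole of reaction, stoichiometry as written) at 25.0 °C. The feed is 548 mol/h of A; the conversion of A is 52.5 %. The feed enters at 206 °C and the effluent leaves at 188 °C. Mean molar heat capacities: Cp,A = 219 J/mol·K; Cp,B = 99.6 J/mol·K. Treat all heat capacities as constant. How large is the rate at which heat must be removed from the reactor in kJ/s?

Q_out = 5.73 kJ/s

Extent of reaction ξ = 0.525 × 548 = 287.7 mol/h
Reaction term: ξ·ΔH°_rxn = 287.7 × -61.0 = -17550 kJ/h
Sensible, feed 206→25 °C: -21722 kJ/h
Outlet flows (mol/h): A 260.3, B 575.4
Sensible, products 25→188 °C: 18633 kJ/h
Q = ΔH = -20638 kJ/h = -5.7329 kW
Heat removed = 5.7329 kJ/s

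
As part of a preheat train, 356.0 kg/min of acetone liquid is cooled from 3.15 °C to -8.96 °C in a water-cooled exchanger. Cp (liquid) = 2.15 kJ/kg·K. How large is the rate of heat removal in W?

Q_c = 154000 W

Q = ṁ·Cp·ΔT = 356.0 × 2.15 × (-8.96 − 3.15) = -9269 kJ/min
Converting: 9269 / 60 s = 154.48 kW
Cooling duty = 154480 W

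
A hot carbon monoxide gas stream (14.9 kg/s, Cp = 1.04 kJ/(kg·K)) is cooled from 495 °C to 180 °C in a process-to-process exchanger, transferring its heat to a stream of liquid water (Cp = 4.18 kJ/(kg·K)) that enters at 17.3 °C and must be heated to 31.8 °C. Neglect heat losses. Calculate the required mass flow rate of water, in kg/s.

ṁ_c = 80.5 kg/s

Heat released by hot stream: Q = 14.9 × 1.04 × (495 − 180) = 4881.2 kJ/s
Energy balance on cold side (adiabatic exchanger): Q = ṁ_c·Cp_c·(T_c,out − T_c,in)
ṁ_c = 4881.2 / [4.18 × (31.8 − 17.3)] = 80.535 kg/s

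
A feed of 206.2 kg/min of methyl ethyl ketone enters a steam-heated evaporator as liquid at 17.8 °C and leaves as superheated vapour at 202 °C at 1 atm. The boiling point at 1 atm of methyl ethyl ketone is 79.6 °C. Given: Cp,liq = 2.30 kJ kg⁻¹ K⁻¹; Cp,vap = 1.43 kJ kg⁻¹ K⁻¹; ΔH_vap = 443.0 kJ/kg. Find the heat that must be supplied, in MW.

liquid 17.8→79.6 °C: 142.14 kJ/kg
vaporisation at 79.6 °C: 443 kJ/kg
vapour 79.6→202 °C: 175.03 kJ/kg
Δh = 142.14 + 443 + 175.03 = 760.17 kJ/kg
Q = ṁ·Δh = 206.2 kg/min × 760.17 kJ/kg = 156750 kJ/min
|Q| = 2612.5 kW = 2.6125 MW

Q = 2.61 MW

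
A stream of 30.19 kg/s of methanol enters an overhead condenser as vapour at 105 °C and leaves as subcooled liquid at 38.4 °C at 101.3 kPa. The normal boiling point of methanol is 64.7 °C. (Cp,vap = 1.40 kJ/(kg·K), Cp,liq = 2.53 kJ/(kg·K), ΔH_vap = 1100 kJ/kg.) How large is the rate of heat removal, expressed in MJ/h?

vapour 105→64.7 °C: -56.42 kJ/kg
condensation at 64.7 °C: -1100 kJ/kg
liquid 64.7→38.4 °C: -66.539 kJ/kg
Δh = -56.42 + -1100 + -66.539 = -1223 kJ/kg
Q = ṁ·Δh = 30.19 kg/s × -1223 kJ/kg = -36921 kJ/s
|Q| = 36921 kW = 132920 MJ/h

Q_c = 133000 MJ/h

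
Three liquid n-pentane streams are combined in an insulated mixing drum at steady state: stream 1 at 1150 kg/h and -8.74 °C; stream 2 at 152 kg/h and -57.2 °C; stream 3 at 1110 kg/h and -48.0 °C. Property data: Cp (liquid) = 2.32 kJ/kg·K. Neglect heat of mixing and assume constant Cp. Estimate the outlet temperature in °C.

No heat crosses the boundary, so H_out = H_in.
Σ ṁᵢCp,ᵢTᵢ = 1150×2.32×-8.74 + 152×2.32×-57.2 + 1110×2.32×-48.0 = -167100
Σ ṁᵢCp,ᵢ = 1150×2.32 + 152×2.32 + 1110×2.32 = 5595.8
T_out = -167100 / 5595.8 = -29.861 °C

T_out = -29.9 °C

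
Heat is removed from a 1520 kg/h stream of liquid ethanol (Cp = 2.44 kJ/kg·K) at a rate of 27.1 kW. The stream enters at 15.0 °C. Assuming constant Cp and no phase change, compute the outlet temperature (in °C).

Q = 27.1 kW = 97560 kJ/h
ΔT = Q/(ṁ·Cp) = 97560/(1520×2.44) = 26.305 K
T_out = 15.0 − 26.305 = -11.305 °C

T_out = -11.3 °C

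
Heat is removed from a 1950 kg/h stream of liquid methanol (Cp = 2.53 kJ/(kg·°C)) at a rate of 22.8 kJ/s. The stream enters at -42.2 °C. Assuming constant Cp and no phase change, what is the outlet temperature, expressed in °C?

T_out = -58.8 °C

Q = 22.8 kJ/s = 82080 kJ/h
ΔT = Q/(ṁ·Cp) = 82080/(1950×2.53) = 16.637 K
T_out = -42.2 − 16.637 = -58.837 °C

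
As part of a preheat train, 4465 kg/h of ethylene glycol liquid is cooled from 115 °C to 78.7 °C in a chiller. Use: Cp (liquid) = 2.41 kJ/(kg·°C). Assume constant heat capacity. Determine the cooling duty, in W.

Q_c = 109000 W

Q = ṁ·Cp·ΔT = 4465 × 2.41 × (78.7 − 115) = -390610 kJ/h
Converting: 390610 / 3600 s = 108.5 kW
Cooling duty = 108500 W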